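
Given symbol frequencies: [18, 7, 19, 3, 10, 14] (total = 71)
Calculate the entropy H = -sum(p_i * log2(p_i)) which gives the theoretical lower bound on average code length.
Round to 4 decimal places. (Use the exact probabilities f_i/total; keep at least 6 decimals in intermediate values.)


Per-symbol terms -p_i * log2(p_i) with p_i = f_i/71:
  p = 18/71 = 0.253521: log2(p) = -1.979822, -p*log2(p) = 0.501927
  p = 7/71 = 0.098592: log2(p) = -3.342392, -p*log2(p) = 0.329532
  p = 19/71 = 0.267606: log2(p) = -1.901820, -p*log2(p) = 0.508938
  p = 3/71 = 0.042254: log2(p) = -4.564785, -p*log2(p) = 0.192878
  p = 10/71 = 0.140845: log2(p) = -2.827819, -p*log2(p) = 0.398284
  p = 14/71 = 0.197183: log2(p) = -2.342392, -p*log2(p) = 0.461880
H = 0.501927 + 0.329532 + 0.508938 + 0.192878 + 0.398284 + 0.461880 = 2.393439

H = 2.3934 bits/symbol


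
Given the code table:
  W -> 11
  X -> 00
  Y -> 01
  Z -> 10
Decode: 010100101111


Decoding:
01 -> Y
01 -> Y
00 -> X
10 -> Z
11 -> W
11 -> W


Result: YYXZWW


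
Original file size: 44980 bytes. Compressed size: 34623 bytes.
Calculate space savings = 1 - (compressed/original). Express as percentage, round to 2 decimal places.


ratio = compressed/original = 34623/44980 = 0.769742
savings = 1 - ratio = 1 - 0.769742 = 0.230258
as a percentage: 0.230258 * 100 = 23.03%

Space savings = 1 - 34623/44980 = 23.03%


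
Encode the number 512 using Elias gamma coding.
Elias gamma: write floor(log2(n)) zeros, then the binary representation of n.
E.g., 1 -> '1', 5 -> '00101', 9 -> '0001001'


num_bits = floor(log2(512)) + 1 = 10
leading_zeros = num_bits - 1 = 9
binary(512) = 1000000000

Elias gamma(512) = '000000000' + '1000000000' = 0000000001000000000 (19 bits)


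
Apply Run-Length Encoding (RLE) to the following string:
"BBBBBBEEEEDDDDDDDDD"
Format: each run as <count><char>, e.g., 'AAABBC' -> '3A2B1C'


Scanning runs left to right:
  i=0: run of 'B' x 6 -> '6B'
  i=6: run of 'E' x 4 -> '4E'
  i=10: run of 'D' x 9 -> '9D'

RLE = 6B4E9D


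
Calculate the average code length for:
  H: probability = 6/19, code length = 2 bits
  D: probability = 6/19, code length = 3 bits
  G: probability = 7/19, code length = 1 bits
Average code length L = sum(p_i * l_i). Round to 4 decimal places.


Weighted contributions p_i * l_i:
  H: (6/19) * 2 = 12/19
  D: (6/19) * 3 = 18/19
  G: (7/19) * 1 = 7/19
Sum = (12 + 18 + 7)/19 = 37/19

L = 37/19 = 1.9474 bits/symbol


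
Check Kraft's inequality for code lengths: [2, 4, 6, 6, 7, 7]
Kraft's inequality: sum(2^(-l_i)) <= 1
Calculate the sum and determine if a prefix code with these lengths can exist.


Sum = 2^(-2) + 2^(-4) + 2^(-6) + 2^(-6) + 2^(-7) + 2^(-7)
    = 0.25 + 0.0625 + 0.015625 + 0.015625 + 0.0078125 + 0.0078125
    = 46/128 = 0.359375
Since 0.359375 <= 1, Kraft's inequality IS satisfied.
A prefix code with these lengths CAN exist.

Kraft sum = 0.359375. Satisfied.


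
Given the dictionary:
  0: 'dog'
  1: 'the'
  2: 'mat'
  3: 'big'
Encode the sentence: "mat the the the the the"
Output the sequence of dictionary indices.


Look up each word in the dictionary:
  'mat' -> 2
  'the' -> 1
  'the' -> 1
  'the' -> 1
  'the' -> 1
  'the' -> 1

Encoded: [2, 1, 1, 1, 1, 1]


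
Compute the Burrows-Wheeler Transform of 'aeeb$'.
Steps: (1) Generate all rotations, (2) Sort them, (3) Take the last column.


Rotations (sorted):
  0: $aeeb -> last char: b
  1: aeeb$ -> last char: $
  2: b$aee -> last char: e
  3: eb$ae -> last char: e
  4: eeb$a -> last char: a


BWT = b$eea


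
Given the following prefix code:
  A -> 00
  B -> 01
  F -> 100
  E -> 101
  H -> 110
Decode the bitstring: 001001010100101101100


Decoding step by step:
Bits 00 -> A
Bits 100 -> F
Bits 101 -> E
Bits 01 -> B
Bits 00 -> A
Bits 101 -> E
Bits 101 -> E
Bits 100 -> F


Decoded message: AFEBAEEF


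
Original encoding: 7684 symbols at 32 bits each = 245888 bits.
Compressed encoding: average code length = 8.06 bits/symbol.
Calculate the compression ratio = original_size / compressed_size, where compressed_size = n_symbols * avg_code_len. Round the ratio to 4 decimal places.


original_size = n_symbols * orig_bits = 7684 * 32 = 245888 bits
compressed_size = n_symbols * avg_code_len = 7684 * 8.06 = 61933.04 bits
ratio = original_size / compressed_size = 245888 / 61933.04 = 3.9702

Compression ratio = 3.9702


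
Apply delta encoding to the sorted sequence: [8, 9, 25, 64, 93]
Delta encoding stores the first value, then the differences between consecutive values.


First value: 8
Deltas:
  9 - 8 = 1
  25 - 9 = 16
  64 - 25 = 39
  93 - 64 = 29


Delta encoded: [8, 1, 16, 39, 29]


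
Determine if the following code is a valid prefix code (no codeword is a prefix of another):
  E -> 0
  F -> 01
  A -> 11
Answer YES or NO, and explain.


Checking each pair (does one codeword prefix another?):
  E='0' vs F='01': prefix -- VIOLATION

NO -- this is NOT a valid prefix code. E (0) is a prefix of F (01).


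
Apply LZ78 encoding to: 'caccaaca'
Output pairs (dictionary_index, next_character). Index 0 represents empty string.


LZ78 encoding steps:
Dictionary: {0: ''}
Step 1: w='' (idx 0), next='c' -> output (0, 'c'), add 'c' as idx 1
Step 2: w='' (idx 0), next='a' -> output (0, 'a'), add 'a' as idx 2
Step 3: w='c' (idx 1), next='c' -> output (1, 'c'), add 'cc' as idx 3
Step 4: w='a' (idx 2), next='a' -> output (2, 'a'), add 'aa' as idx 4
Step 5: w='c' (idx 1), next='a' -> output (1, 'a'), add 'ca' as idx 5


Encoded: [(0, 'c'), (0, 'a'), (1, 'c'), (2, 'a'), (1, 'a')]


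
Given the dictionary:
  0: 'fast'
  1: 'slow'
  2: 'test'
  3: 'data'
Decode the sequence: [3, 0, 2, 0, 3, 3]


Look up each index in the dictionary:
  3 -> 'data'
  0 -> 'fast'
  2 -> 'test'
  0 -> 'fast'
  3 -> 'data'
  3 -> 'data'

Decoded: "data fast test fast data data"


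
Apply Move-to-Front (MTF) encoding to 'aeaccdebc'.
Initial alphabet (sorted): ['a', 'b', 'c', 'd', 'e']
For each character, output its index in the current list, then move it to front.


MTF encoding:
'a': index 0 in ['a', 'b', 'c', 'd', 'e'] -> ['a', 'b', 'c', 'd', 'e']
'e': index 4 in ['a', 'b', 'c', 'd', 'e'] -> ['e', 'a', 'b', 'c', 'd']
'a': index 1 in ['e', 'a', 'b', 'c', 'd'] -> ['a', 'e', 'b', 'c', 'd']
'c': index 3 in ['a', 'e', 'b', 'c', 'd'] -> ['c', 'a', 'e', 'b', 'd']
'c': index 0 in ['c', 'a', 'e', 'b', 'd'] -> ['c', 'a', 'e', 'b', 'd']
'd': index 4 in ['c', 'a', 'e', 'b', 'd'] -> ['d', 'c', 'a', 'e', 'b']
'e': index 3 in ['d', 'c', 'a', 'e', 'b'] -> ['e', 'd', 'c', 'a', 'b']
'b': index 4 in ['e', 'd', 'c', 'a', 'b'] -> ['b', 'e', 'd', 'c', 'a']
'c': index 3 in ['b', 'e', 'd', 'c', 'a'] -> ['c', 'b', 'e', 'd', 'a']


Output: [0, 4, 1, 3, 0, 4, 3, 4, 3]


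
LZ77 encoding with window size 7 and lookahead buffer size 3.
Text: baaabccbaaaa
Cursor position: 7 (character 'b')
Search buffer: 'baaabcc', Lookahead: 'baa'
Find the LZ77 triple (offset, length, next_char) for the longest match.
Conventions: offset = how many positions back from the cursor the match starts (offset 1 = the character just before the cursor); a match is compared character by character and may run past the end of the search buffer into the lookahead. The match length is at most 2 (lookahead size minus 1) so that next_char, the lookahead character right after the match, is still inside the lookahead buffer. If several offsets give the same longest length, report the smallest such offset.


Try each offset into the search buffer:
  offset=1 (pos 6, char 'c'): match length 0
  offset=2 (pos 5, char 'c'): match length 0
  offset=3 (pos 4, char 'b'): match length 1
  offset=4 (pos 3, char 'a'): match length 0
  offset=5 (pos 2, char 'a'): match length 0
  offset=6 (pos 1, char 'a'): match length 0
  offset=7 (pos 0, char 'b'): match length 2
Longest match has length 2 at offset 7.
next_char = character at position 7 + 2 = 9 -> 'a'

Best match: offset=7, length=2 (matching 'ba' starting at position 0)
LZ77 triple: (7, 2, 'a')


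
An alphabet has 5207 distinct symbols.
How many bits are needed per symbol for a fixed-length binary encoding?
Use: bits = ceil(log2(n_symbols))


log2(5207) = 12.3462
Bracket: 2^12 = 4096 < 5207 <= 2^13 = 8192
So ceil(log2(5207)) = 13

bits = ceil(log2(5207)) = ceil(12.3462) = 13 bits


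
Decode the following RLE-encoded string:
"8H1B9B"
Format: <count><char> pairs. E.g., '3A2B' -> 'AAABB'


Expanding each <count><char> pair:
  8H -> 'HHHHHHHH'
  1B -> 'B'
  9B -> 'BBBBBBBBB'

Decoded = HHHHHHHHBBBBBBBBBB


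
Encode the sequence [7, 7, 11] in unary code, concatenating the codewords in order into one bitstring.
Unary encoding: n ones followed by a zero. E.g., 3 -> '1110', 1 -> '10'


Encode each number as n ones followed by a terminating 0:
  7 -> 11111110 (8 bits)
  7 -> 11111110 (8 bits)
  11 -> 111111111110 (12 bits)
Total length = 8 + 8 + 12 = 28 bits.

Unary([7, 7, 11]) = 1111111011111110111111111110 (28 bits)


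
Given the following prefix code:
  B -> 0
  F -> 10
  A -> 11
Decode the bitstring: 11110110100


Decoding step by step:
Bits 11 -> A
Bits 11 -> A
Bits 0 -> B
Bits 11 -> A
Bits 0 -> B
Bits 10 -> F
Bits 0 -> B


Decoded message: AABABFB


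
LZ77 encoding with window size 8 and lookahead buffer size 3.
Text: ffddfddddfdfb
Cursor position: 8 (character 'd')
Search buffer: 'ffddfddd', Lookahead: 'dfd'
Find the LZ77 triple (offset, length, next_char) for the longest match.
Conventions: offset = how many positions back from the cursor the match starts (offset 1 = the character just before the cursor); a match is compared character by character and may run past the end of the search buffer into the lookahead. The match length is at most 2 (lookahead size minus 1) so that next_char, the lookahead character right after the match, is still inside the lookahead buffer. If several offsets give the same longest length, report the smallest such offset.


Try each offset into the search buffer:
  offset=1 (pos 7, char 'd'): match length 1
  offset=2 (pos 6, char 'd'): match length 1
  offset=3 (pos 5, char 'd'): match length 1
  offset=4 (pos 4, char 'f'): match length 0
  offset=5 (pos 3, char 'd'): match length 2
  offset=6 (pos 2, char 'd'): match length 1
  offset=7 (pos 1, char 'f'): match length 0
  offset=8 (pos 0, char 'f'): match length 0
Longest match has length 2 at offset 5.
next_char = character at position 8 + 2 = 10 -> 'd'

Best match: offset=5, length=2 (matching 'df' starting at position 3)
LZ77 triple: (5, 2, 'd')


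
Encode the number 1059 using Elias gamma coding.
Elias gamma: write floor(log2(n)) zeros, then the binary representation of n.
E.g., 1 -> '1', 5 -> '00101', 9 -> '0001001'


num_bits = floor(log2(1059)) + 1 = 11
leading_zeros = num_bits - 1 = 10
binary(1059) = 10000100011

Elias gamma(1059) = '0000000000' + '10000100011' = 000000000010000100011 (21 bits)


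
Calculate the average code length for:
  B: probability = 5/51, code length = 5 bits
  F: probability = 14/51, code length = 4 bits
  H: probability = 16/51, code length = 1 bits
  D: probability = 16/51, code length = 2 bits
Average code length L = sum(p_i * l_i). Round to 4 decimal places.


Weighted contributions p_i * l_i:
  B: (5/51) * 5 = 25/51
  F: (14/51) * 4 = 56/51
  H: (16/51) * 1 = 16/51
  D: (16/51) * 2 = 32/51
Sum = (25 + 56 + 16 + 32)/51 = 129/51

L = 129/51 = 2.5294 bits/symbol


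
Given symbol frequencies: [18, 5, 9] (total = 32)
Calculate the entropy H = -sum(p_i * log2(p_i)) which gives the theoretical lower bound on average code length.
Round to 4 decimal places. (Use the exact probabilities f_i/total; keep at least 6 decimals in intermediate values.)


Per-symbol terms -p_i * log2(p_i) with p_i = f_i/32:
  p = 18/32 = 0.562500: log2(p) = -0.830075, -p*log2(p) = 0.466917
  p = 5/32 = 0.156250: log2(p) = -2.678072, -p*log2(p) = 0.418449
  p = 9/32 = 0.281250: log2(p) = -1.830075, -p*log2(p) = 0.514709
H = 0.466917 + 0.418449 + 0.514709 = 1.400075

H = 1.4001 bits/symbol


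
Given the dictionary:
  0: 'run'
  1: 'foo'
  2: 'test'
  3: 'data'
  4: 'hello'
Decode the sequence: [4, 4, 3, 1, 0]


Look up each index in the dictionary:
  4 -> 'hello'
  4 -> 'hello'
  3 -> 'data'
  1 -> 'foo'
  0 -> 'run'

Decoded: "hello hello data foo run"


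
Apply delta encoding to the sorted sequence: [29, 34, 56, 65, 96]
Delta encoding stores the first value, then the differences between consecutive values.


First value: 29
Deltas:
  34 - 29 = 5
  56 - 34 = 22
  65 - 56 = 9
  96 - 65 = 31


Delta encoded: [29, 5, 22, 9, 31]


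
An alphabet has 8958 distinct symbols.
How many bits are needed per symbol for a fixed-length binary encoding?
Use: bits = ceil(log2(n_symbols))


log2(8958) = 13.129
Bracket: 2^13 = 8192 < 8958 <= 2^14 = 16384
So ceil(log2(8958)) = 14

bits = ceil(log2(8958)) = ceil(13.129) = 14 bits


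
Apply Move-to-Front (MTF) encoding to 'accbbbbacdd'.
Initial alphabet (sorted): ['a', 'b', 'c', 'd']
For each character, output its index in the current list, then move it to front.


MTF encoding:
'a': index 0 in ['a', 'b', 'c', 'd'] -> ['a', 'b', 'c', 'd']
'c': index 2 in ['a', 'b', 'c', 'd'] -> ['c', 'a', 'b', 'd']
'c': index 0 in ['c', 'a', 'b', 'd'] -> ['c', 'a', 'b', 'd']
'b': index 2 in ['c', 'a', 'b', 'd'] -> ['b', 'c', 'a', 'd']
'b': index 0 in ['b', 'c', 'a', 'd'] -> ['b', 'c', 'a', 'd']
'b': index 0 in ['b', 'c', 'a', 'd'] -> ['b', 'c', 'a', 'd']
'b': index 0 in ['b', 'c', 'a', 'd'] -> ['b', 'c', 'a', 'd']
'a': index 2 in ['b', 'c', 'a', 'd'] -> ['a', 'b', 'c', 'd']
'c': index 2 in ['a', 'b', 'c', 'd'] -> ['c', 'a', 'b', 'd']
'd': index 3 in ['c', 'a', 'b', 'd'] -> ['d', 'c', 'a', 'b']
'd': index 0 in ['d', 'c', 'a', 'b'] -> ['d', 'c', 'a', 'b']


Output: [0, 2, 0, 2, 0, 0, 0, 2, 2, 3, 0]


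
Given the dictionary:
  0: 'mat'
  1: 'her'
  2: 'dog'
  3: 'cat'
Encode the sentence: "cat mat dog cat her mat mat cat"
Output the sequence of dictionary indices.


Look up each word in the dictionary:
  'cat' -> 3
  'mat' -> 0
  'dog' -> 2
  'cat' -> 3
  'her' -> 1
  'mat' -> 0
  'mat' -> 0
  'cat' -> 3

Encoded: [3, 0, 2, 3, 1, 0, 0, 3]


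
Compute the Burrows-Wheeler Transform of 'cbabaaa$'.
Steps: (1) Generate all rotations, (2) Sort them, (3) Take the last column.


Rotations (sorted):
  0: $cbabaaa -> last char: a
  1: a$cbabaa -> last char: a
  2: aa$cbaba -> last char: a
  3: aaa$cbab -> last char: b
  4: abaaa$cb -> last char: b
  5: baaa$cba -> last char: a
  6: babaaa$c -> last char: c
  7: cbabaaa$ -> last char: $


BWT = aaabbac$


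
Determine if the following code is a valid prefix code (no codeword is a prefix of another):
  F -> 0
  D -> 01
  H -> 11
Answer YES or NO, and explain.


Checking each pair (does one codeword prefix another?):
  F='0' vs D='01': prefix -- VIOLATION

NO -- this is NOT a valid prefix code. F (0) is a prefix of D (01).


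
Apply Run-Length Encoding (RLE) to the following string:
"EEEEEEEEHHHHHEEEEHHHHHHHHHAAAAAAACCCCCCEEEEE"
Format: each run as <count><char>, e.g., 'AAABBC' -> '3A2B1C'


Scanning runs left to right:
  i=0: run of 'E' x 8 -> '8E'
  i=8: run of 'H' x 5 -> '5H'
  i=13: run of 'E' x 4 -> '4E'
  i=17: run of 'H' x 9 -> '9H'
  i=26: run of 'A' x 7 -> '7A'
  i=33: run of 'C' x 6 -> '6C'
  i=39: run of 'E' x 5 -> '5E'

RLE = 8E5H4E9H7A6C5E


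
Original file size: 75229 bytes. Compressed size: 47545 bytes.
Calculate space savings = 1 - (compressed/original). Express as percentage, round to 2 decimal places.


ratio = compressed/original = 47545/75229 = 0.632004
savings = 1 - ratio = 1 - 0.632004 = 0.367996
as a percentage: 0.367996 * 100 = 36.8%

Space savings = 1 - 47545/75229 = 36.8%


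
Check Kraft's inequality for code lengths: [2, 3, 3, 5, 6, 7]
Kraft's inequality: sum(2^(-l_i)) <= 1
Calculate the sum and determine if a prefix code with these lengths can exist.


Sum = 2^(-2) + 2^(-3) + 2^(-3) + 2^(-5) + 2^(-6) + 2^(-7)
    = 0.25 + 0.125 + 0.125 + 0.03125 + 0.015625 + 0.0078125
    = 71/128 = 0.5546875
Since 0.5546875 <= 1, Kraft's inequality IS satisfied.
A prefix code with these lengths CAN exist.

Kraft sum = 0.5546875. Satisfied.


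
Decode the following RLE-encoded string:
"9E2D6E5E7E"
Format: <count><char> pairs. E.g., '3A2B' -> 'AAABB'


Expanding each <count><char> pair:
  9E -> 'EEEEEEEEE'
  2D -> 'DD'
  6E -> 'EEEEEE'
  5E -> 'EEEEE'
  7E -> 'EEEEEEE'

Decoded = EEEEEEEEEDDEEEEEEEEEEEEEEEEEE


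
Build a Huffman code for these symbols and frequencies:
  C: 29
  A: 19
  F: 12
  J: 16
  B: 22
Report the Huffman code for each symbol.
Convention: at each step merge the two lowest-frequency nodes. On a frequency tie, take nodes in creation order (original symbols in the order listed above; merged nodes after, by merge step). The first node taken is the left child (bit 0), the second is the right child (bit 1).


Huffman tree construction:
Step 1: Merge F(12) + J(16) = 28
Step 2: Merge A(19) + B(22) = 41
Step 3: Merge (F+J)(28) + C(29) = 57
Step 4: Merge (A+B)(41) + ((F+J)+C)(57) = 98
Read each symbol's code off the tree from the root (left child = 0, right child = 1).

Codes:
  C: 11 (length 2)
  A: 00 (length 2)
  F: 100 (length 3)
  J: 101 (length 3)
  B: 01 (length 2)
Average code length: 224/98 = 2.2857 bits/symbol


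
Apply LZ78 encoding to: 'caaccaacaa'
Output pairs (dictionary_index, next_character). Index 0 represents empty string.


LZ78 encoding steps:
Dictionary: {0: ''}
Step 1: w='' (idx 0), next='c' -> output (0, 'c'), add 'c' as idx 1
Step 2: w='' (idx 0), next='a' -> output (0, 'a'), add 'a' as idx 2
Step 3: w='a' (idx 2), next='c' -> output (2, 'c'), add 'ac' as idx 3
Step 4: w='c' (idx 1), next='a' -> output (1, 'a'), add 'ca' as idx 4
Step 5: w='ac' (idx 3), next='a' -> output (3, 'a'), add 'aca' as idx 5
Step 6: w='a' (idx 2), end of input -> output (2, '')


Encoded: [(0, 'c'), (0, 'a'), (2, 'c'), (1, 'a'), (3, 'a'), (2, '')]


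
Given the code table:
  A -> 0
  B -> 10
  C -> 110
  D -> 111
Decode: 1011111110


Decoding:
10 -> B
111 -> D
111 -> D
10 -> B


Result: BDDB


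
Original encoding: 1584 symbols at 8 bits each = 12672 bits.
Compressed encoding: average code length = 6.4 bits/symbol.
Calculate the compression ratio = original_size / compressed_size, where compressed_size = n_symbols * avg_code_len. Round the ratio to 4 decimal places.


original_size = n_symbols * orig_bits = 1584 * 8 = 12672 bits
compressed_size = n_symbols * avg_code_len = 1584 * 6.4 = 10137.6 bits
ratio = original_size / compressed_size = 12672 / 10137.6 = 1.25

Compression ratio = 1.25


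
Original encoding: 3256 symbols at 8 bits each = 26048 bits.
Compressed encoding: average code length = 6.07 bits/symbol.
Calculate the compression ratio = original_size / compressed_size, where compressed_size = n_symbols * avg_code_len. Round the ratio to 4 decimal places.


original_size = n_symbols * orig_bits = 3256 * 8 = 26048 bits
compressed_size = n_symbols * avg_code_len = 3256 * 6.07 = 19763.92 bits
ratio = original_size / compressed_size = 26048 / 19763.92 = 1.318

Compression ratio = 1.318


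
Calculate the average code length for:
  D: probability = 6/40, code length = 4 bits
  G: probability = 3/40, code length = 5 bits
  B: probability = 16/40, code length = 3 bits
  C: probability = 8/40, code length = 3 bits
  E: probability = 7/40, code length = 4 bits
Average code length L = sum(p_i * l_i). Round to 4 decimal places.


Weighted contributions p_i * l_i:
  D: (6/40) * 4 = 24/40
  G: (3/40) * 5 = 15/40
  B: (16/40) * 3 = 48/40
  C: (8/40) * 3 = 24/40
  E: (7/40) * 4 = 28/40
Sum = (24 + 15 + 48 + 24 + 28)/40 = 139/40

L = 139/40 = 3.4750 bits/symbol


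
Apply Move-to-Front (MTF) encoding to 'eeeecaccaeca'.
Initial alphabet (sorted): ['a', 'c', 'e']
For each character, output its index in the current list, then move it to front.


MTF encoding:
'e': index 2 in ['a', 'c', 'e'] -> ['e', 'a', 'c']
'e': index 0 in ['e', 'a', 'c'] -> ['e', 'a', 'c']
'e': index 0 in ['e', 'a', 'c'] -> ['e', 'a', 'c']
'e': index 0 in ['e', 'a', 'c'] -> ['e', 'a', 'c']
'c': index 2 in ['e', 'a', 'c'] -> ['c', 'e', 'a']
'a': index 2 in ['c', 'e', 'a'] -> ['a', 'c', 'e']
'c': index 1 in ['a', 'c', 'e'] -> ['c', 'a', 'e']
'c': index 0 in ['c', 'a', 'e'] -> ['c', 'a', 'e']
'a': index 1 in ['c', 'a', 'e'] -> ['a', 'c', 'e']
'e': index 2 in ['a', 'c', 'e'] -> ['e', 'a', 'c']
'c': index 2 in ['e', 'a', 'c'] -> ['c', 'e', 'a']
'a': index 2 in ['c', 'e', 'a'] -> ['a', 'c', 'e']


Output: [2, 0, 0, 0, 2, 2, 1, 0, 1, 2, 2, 2]


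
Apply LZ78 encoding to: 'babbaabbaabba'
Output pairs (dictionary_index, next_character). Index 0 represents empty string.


LZ78 encoding steps:
Dictionary: {0: ''}
Step 1: w='' (idx 0), next='b' -> output (0, 'b'), add 'b' as idx 1
Step 2: w='' (idx 0), next='a' -> output (0, 'a'), add 'a' as idx 2
Step 3: w='b' (idx 1), next='b' -> output (1, 'b'), add 'bb' as idx 3
Step 4: w='a' (idx 2), next='a' -> output (2, 'a'), add 'aa' as idx 4
Step 5: w='bb' (idx 3), next='a' -> output (3, 'a'), add 'bba' as idx 5
Step 6: w='a' (idx 2), next='b' -> output (2, 'b'), add 'ab' as idx 6
Step 7: w='b' (idx 1), next='a' -> output (1, 'a'), add 'ba' as idx 7


Encoded: [(0, 'b'), (0, 'a'), (1, 'b'), (2, 'a'), (3, 'a'), (2, 'b'), (1, 'a')]


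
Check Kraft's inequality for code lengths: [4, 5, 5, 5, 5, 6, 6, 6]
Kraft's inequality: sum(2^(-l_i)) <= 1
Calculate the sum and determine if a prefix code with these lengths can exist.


Sum = 2^(-4) + 2^(-5) + 2^(-5) + 2^(-5) + 2^(-5) + 2^(-6) + 2^(-6) + 2^(-6)
    = 0.0625 + 0.03125 + 0.03125 + 0.03125 + 0.03125 + 0.015625 + 0.015625 + 0.015625
    = 15/64 = 0.234375
Since 0.234375 <= 1, Kraft's inequality IS satisfied.
A prefix code with these lengths CAN exist.

Kraft sum = 0.234375. Satisfied.


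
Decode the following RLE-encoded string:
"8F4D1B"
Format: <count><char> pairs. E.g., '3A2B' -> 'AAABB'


Expanding each <count><char> pair:
  8F -> 'FFFFFFFF'
  4D -> 'DDDD'
  1B -> 'B'

Decoded = FFFFFFFFDDDDB


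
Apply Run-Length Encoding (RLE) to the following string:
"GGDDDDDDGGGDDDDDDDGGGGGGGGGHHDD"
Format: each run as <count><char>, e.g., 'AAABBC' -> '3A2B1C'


Scanning runs left to right:
  i=0: run of 'G' x 2 -> '2G'
  i=2: run of 'D' x 6 -> '6D'
  i=8: run of 'G' x 3 -> '3G'
  i=11: run of 'D' x 7 -> '7D'
  i=18: run of 'G' x 9 -> '9G'
  i=27: run of 'H' x 2 -> '2H'
  i=29: run of 'D' x 2 -> '2D'

RLE = 2G6D3G7D9G2H2D


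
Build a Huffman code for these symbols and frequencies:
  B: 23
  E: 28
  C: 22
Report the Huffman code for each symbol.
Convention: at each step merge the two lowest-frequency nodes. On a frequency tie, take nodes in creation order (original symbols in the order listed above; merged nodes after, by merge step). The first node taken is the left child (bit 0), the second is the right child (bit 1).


Huffman tree construction:
Step 1: Merge C(22) + B(23) = 45
Step 2: Merge E(28) + (C+B)(45) = 73
Read each symbol's code off the tree from the root (left child = 0, right child = 1).

Codes:
  B: 11 (length 2)
  E: 0 (length 1)
  C: 10 (length 2)
Average code length: 118/73 = 1.6164 bits/symbol


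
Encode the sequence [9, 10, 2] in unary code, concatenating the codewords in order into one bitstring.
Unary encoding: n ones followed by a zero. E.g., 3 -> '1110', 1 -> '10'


Encode each number as n ones followed by a terminating 0:
  9 -> 1111111110 (10 bits)
  10 -> 11111111110 (11 bits)
  2 -> 110 (3 bits)
Total length = 10 + 11 + 3 = 24 bits.

Unary([9, 10, 2]) = 111111111011111111110110 (24 bits)


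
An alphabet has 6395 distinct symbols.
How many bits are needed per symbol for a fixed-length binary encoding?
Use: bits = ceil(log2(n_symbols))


log2(6395) = 12.6427
Bracket: 2^12 = 4096 < 6395 <= 2^13 = 8192
So ceil(log2(6395)) = 13

bits = ceil(log2(6395)) = ceil(12.6427) = 13 bits


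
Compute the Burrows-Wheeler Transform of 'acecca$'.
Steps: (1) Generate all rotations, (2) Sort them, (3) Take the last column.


Rotations (sorted):
  0: $acecca -> last char: a
  1: a$acecc -> last char: c
  2: acecca$ -> last char: $
  3: ca$acec -> last char: c
  4: cca$ace -> last char: e
  5: cecca$a -> last char: a
  6: ecca$ac -> last char: c


BWT = ac$ceac


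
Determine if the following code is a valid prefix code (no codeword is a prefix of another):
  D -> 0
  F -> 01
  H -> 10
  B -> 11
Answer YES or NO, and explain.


Checking each pair (does one codeword prefix another?):
  D='0' vs F='01': prefix -- VIOLATION

NO -- this is NOT a valid prefix code. D (0) is a prefix of F (01).


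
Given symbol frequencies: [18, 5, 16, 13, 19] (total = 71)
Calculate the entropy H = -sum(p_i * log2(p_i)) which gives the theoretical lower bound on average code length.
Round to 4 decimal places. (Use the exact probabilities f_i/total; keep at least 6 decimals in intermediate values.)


Per-symbol terms -p_i * log2(p_i) with p_i = f_i/71:
  p = 18/71 = 0.253521: log2(p) = -1.979822, -p*log2(p) = 0.501927
  p = 5/71 = 0.070423: log2(p) = -3.827819, -p*log2(p) = 0.269565
  p = 16/71 = 0.225352: log2(p) = -2.149747, -p*log2(p) = 0.484450
  p = 13/71 = 0.183099: log2(p) = -2.449307, -p*log2(p) = 0.448465
  p = 19/71 = 0.267606: log2(p) = -1.901820, -p*log2(p) = 0.508938
H = 0.501927 + 0.269565 + 0.484450 + 0.448465 + 0.508938 = 2.213345

H = 2.2133 bits/symbol


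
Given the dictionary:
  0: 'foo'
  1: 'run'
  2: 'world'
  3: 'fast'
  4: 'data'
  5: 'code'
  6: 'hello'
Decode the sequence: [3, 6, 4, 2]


Look up each index in the dictionary:
  3 -> 'fast'
  6 -> 'hello'
  4 -> 'data'
  2 -> 'world'

Decoded: "fast hello data world"


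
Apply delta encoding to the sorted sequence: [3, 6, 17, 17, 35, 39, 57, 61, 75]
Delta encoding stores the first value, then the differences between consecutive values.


First value: 3
Deltas:
  6 - 3 = 3
  17 - 6 = 11
  17 - 17 = 0
  35 - 17 = 18
  39 - 35 = 4
  57 - 39 = 18
  61 - 57 = 4
  75 - 61 = 14


Delta encoded: [3, 3, 11, 0, 18, 4, 18, 4, 14]


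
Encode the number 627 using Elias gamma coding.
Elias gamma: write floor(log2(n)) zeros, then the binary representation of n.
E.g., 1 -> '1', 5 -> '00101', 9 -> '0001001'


num_bits = floor(log2(627)) + 1 = 10
leading_zeros = num_bits - 1 = 9
binary(627) = 1001110011

Elias gamma(627) = '000000000' + '1001110011' = 0000000001001110011 (19 bits)


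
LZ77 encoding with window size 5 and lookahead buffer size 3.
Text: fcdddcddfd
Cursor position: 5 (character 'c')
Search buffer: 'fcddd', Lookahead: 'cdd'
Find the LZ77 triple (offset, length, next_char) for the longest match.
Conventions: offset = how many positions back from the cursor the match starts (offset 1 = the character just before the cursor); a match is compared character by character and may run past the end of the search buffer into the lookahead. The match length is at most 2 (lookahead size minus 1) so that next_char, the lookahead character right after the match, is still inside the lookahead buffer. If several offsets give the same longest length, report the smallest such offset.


Try each offset into the search buffer:
  offset=1 (pos 4, char 'd'): match length 0
  offset=2 (pos 3, char 'd'): match length 0
  offset=3 (pos 2, char 'd'): match length 0
  offset=4 (pos 1, char 'c'): match length 2
  offset=5 (pos 0, char 'f'): match length 0
Longest match has length 2 at offset 4.
next_char = character at position 5 + 2 = 7 -> 'd'

Best match: offset=4, length=2 (matching 'cd' starting at position 1)
LZ77 triple: (4, 2, 'd')


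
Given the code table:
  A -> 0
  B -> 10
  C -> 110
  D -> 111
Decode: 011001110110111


Decoding:
0 -> A
110 -> C
0 -> A
111 -> D
0 -> A
110 -> C
111 -> D


Result: ACADACD


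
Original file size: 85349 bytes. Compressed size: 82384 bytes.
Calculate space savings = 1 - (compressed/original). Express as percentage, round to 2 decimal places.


ratio = compressed/original = 82384/85349 = 0.96526
savings = 1 - ratio = 1 - 0.96526 = 0.03474
as a percentage: 0.03474 * 100 = 3.47%

Space savings = 1 - 82384/85349 = 3.47%


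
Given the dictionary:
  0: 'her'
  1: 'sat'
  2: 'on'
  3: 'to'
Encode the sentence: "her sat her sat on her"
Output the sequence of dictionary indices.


Look up each word in the dictionary:
  'her' -> 0
  'sat' -> 1
  'her' -> 0
  'sat' -> 1
  'on' -> 2
  'her' -> 0

Encoded: [0, 1, 0, 1, 2, 0]


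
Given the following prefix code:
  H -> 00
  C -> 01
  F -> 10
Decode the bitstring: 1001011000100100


Decoding step by step:
Bits 10 -> F
Bits 01 -> C
Bits 01 -> C
Bits 10 -> F
Bits 00 -> H
Bits 10 -> F
Bits 01 -> C
Bits 00 -> H


Decoded message: FCCFHFCH


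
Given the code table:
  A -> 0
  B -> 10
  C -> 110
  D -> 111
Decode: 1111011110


Decoding:
111 -> D
10 -> B
111 -> D
10 -> B


Result: DBDB


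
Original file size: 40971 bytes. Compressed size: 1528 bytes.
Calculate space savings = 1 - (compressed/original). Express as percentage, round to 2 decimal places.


ratio = compressed/original = 1528/40971 = 0.037295
savings = 1 - ratio = 1 - 0.037295 = 0.962705
as a percentage: 0.962705 * 100 = 96.27%

Space savings = 1 - 1528/40971 = 96.27%


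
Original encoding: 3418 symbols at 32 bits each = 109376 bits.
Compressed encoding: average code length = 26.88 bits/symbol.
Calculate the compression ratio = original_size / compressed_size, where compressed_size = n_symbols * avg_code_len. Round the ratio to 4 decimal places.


original_size = n_symbols * orig_bits = 3418 * 32 = 109376 bits
compressed_size = n_symbols * avg_code_len = 3418 * 26.88 = 91875.84 bits
ratio = original_size / compressed_size = 109376 / 91875.84 = 1.1905

Compression ratio = 1.1905


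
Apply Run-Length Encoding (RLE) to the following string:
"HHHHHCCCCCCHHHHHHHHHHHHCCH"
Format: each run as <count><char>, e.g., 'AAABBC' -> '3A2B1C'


Scanning runs left to right:
  i=0: run of 'H' x 5 -> '5H'
  i=5: run of 'C' x 6 -> '6C'
  i=11: run of 'H' x 12 -> '12H'
  i=23: run of 'C' x 2 -> '2C'
  i=25: run of 'H' x 1 -> '1H'

RLE = 5H6C12H2C1H


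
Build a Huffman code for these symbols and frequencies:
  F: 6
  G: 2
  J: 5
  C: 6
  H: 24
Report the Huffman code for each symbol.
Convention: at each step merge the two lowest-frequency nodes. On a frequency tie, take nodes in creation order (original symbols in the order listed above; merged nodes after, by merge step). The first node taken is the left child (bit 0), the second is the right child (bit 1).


Huffman tree construction:
Step 1: Merge G(2) + J(5) = 7
Step 2: Merge F(6) + C(6) = 12
Step 3: Merge (G+J)(7) + (F+C)(12) = 19
Step 4: Merge ((G+J)+(F+C))(19) + H(24) = 43
Read each symbol's code off the tree from the root (left child = 0, right child = 1).

Codes:
  F: 010 (length 3)
  G: 000 (length 3)
  J: 001 (length 3)
  C: 011 (length 3)
  H: 1 (length 1)
Average code length: 81/43 = 1.8837 bits/symbol


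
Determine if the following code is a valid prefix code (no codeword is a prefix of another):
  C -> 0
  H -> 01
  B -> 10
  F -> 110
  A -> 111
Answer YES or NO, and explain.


Checking each pair (does one codeword prefix another?):
  C='0' vs H='01': prefix -- VIOLATION

NO -- this is NOT a valid prefix code. C (0) is a prefix of H (01).


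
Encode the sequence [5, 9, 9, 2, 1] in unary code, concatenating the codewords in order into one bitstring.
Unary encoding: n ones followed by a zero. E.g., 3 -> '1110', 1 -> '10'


Encode each number as n ones followed by a terminating 0:
  5 -> 111110 (6 bits)
  9 -> 1111111110 (10 bits)
  9 -> 1111111110 (10 bits)
  2 -> 110 (3 bits)
  1 -> 10 (2 bits)
Total length = 6 + 10 + 10 + 3 + 2 = 31 bits.

Unary([5, 9, 9, 2, 1]) = 1111101111111110111111111011010 (31 bits)


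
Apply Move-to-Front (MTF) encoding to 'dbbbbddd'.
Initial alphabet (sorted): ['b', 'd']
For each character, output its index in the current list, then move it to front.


MTF encoding:
'd': index 1 in ['b', 'd'] -> ['d', 'b']
'b': index 1 in ['d', 'b'] -> ['b', 'd']
'b': index 0 in ['b', 'd'] -> ['b', 'd']
'b': index 0 in ['b', 'd'] -> ['b', 'd']
'b': index 0 in ['b', 'd'] -> ['b', 'd']
'd': index 1 in ['b', 'd'] -> ['d', 'b']
'd': index 0 in ['d', 'b'] -> ['d', 'b']
'd': index 0 in ['d', 'b'] -> ['d', 'b']


Output: [1, 1, 0, 0, 0, 1, 0, 0]


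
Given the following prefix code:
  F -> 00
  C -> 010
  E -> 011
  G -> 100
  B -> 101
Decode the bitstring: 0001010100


Decoding step by step:
Bits 00 -> F
Bits 010 -> C
Bits 101 -> B
Bits 00 -> F


Decoded message: FCBF


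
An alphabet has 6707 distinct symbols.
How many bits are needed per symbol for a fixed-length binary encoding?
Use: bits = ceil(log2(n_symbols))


log2(6707) = 12.7115
Bracket: 2^12 = 4096 < 6707 <= 2^13 = 8192
So ceil(log2(6707)) = 13

bits = ceil(log2(6707)) = ceil(12.7115) = 13 bits


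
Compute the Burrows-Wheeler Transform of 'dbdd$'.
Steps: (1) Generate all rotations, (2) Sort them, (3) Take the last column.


Rotations (sorted):
  0: $dbdd -> last char: d
  1: bdd$d -> last char: d
  2: d$dbd -> last char: d
  3: dbdd$ -> last char: $
  4: dd$db -> last char: b


BWT = ddd$b


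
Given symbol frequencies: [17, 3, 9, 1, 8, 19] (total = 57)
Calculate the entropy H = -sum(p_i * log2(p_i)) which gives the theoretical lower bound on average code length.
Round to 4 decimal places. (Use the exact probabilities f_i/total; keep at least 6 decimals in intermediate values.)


Per-symbol terms -p_i * log2(p_i) with p_i = f_i/57:
  p = 17/57 = 0.298246: log2(p) = -1.745427, -p*log2(p) = 0.520566
  p = 3/57 = 0.052632: log2(p) = -4.247928, -p*log2(p) = 0.223575
  p = 9/57 = 0.157895: log2(p) = -2.662965, -p*log2(p) = 0.420468
  p = 1/57 = 0.017544: log2(p) = -5.832890, -p*log2(p) = 0.102331
  p = 8/57 = 0.140351: log2(p) = -2.832890, -p*log2(p) = 0.397599
  p = 19/57 = 0.333333: log2(p) = -1.584963, -p*log2(p) = 0.528321
H = 0.520566 + 0.223575 + 0.420468 + 0.102331 + 0.397599 + 0.528321 = 2.192860

H = 2.1929 bits/symbol


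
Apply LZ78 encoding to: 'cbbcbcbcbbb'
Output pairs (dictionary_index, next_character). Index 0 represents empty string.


LZ78 encoding steps:
Dictionary: {0: ''}
Step 1: w='' (idx 0), next='c' -> output (0, 'c'), add 'c' as idx 1
Step 2: w='' (idx 0), next='b' -> output (0, 'b'), add 'b' as idx 2
Step 3: w='b' (idx 2), next='c' -> output (2, 'c'), add 'bc' as idx 3
Step 4: w='bc' (idx 3), next='b' -> output (3, 'b'), add 'bcb' as idx 4
Step 5: w='c' (idx 1), next='b' -> output (1, 'b'), add 'cb' as idx 5
Step 6: w='b' (idx 2), next='b' -> output (2, 'b'), add 'bb' as idx 6


Encoded: [(0, 'c'), (0, 'b'), (2, 'c'), (3, 'b'), (1, 'b'), (2, 'b')]


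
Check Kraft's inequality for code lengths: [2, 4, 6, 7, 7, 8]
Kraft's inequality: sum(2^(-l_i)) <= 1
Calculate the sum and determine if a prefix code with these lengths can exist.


Sum = 2^(-2) + 2^(-4) + 2^(-6) + 2^(-7) + 2^(-7) + 2^(-8)
    = 0.25 + 0.0625 + 0.015625 + 0.0078125 + 0.0078125 + 0.00390625
    = 89/256 = 0.34765625
Since 0.34765625 <= 1, Kraft's inequality IS satisfied.
A prefix code with these lengths CAN exist.

Kraft sum = 0.34765625. Satisfied.


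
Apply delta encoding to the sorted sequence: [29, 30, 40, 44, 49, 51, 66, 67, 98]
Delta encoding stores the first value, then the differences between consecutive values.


First value: 29
Deltas:
  30 - 29 = 1
  40 - 30 = 10
  44 - 40 = 4
  49 - 44 = 5
  51 - 49 = 2
  66 - 51 = 15
  67 - 66 = 1
  98 - 67 = 31


Delta encoded: [29, 1, 10, 4, 5, 2, 15, 1, 31]


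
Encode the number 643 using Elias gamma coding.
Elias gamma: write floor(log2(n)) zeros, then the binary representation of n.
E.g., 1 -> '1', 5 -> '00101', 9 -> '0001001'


num_bits = floor(log2(643)) + 1 = 10
leading_zeros = num_bits - 1 = 9
binary(643) = 1010000011

Elias gamma(643) = '000000000' + '1010000011' = 0000000001010000011 (19 bits)


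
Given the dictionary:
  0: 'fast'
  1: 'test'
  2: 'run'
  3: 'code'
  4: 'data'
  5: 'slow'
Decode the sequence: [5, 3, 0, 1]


Look up each index in the dictionary:
  5 -> 'slow'
  3 -> 'code'
  0 -> 'fast'
  1 -> 'test'

Decoded: "slow code fast test"


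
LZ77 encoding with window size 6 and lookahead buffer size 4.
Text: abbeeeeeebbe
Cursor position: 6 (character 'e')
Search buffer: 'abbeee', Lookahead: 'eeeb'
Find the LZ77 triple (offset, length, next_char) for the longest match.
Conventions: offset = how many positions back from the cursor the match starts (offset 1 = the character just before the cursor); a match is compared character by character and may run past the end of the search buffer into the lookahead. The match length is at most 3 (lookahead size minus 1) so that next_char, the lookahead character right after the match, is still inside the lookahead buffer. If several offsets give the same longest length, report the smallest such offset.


Try each offset into the search buffer:
  offset=1 (pos 5, char 'e'): match length 3
  offset=2 (pos 4, char 'e'): match length 3
  offset=3 (pos 3, char 'e'): match length 3
  offset=4 (pos 2, char 'b'): match length 0
  offset=5 (pos 1, char 'b'): match length 0
  offset=6 (pos 0, char 'a'): match length 0
Longest match has length 3, found at offsets 1, 2, 3; take the smallest, offset 1.
next_char = character at position 6 + 3 = 9 -> 'b'

Best match: offset=1, length=3 (matching 'eee' starting at position 5)
LZ77 triple: (1, 3, 'b')


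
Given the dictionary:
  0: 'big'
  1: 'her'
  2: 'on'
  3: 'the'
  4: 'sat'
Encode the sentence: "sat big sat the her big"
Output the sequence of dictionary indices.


Look up each word in the dictionary:
  'sat' -> 4
  'big' -> 0
  'sat' -> 4
  'the' -> 3
  'her' -> 1
  'big' -> 0

Encoded: [4, 0, 4, 3, 1, 0]


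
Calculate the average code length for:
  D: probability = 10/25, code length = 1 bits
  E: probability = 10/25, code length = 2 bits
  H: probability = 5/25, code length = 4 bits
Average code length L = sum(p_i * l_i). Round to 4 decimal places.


Weighted contributions p_i * l_i:
  D: (10/25) * 1 = 10/25
  E: (10/25) * 2 = 20/25
  H: (5/25) * 4 = 20/25
Sum = (10 + 20 + 20)/25 = 50/25

L = 50/25 = 2.0000 bits/symbol


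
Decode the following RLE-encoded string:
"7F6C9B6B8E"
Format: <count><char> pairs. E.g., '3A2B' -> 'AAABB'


Expanding each <count><char> pair:
  7F -> 'FFFFFFF'
  6C -> 'CCCCCC'
  9B -> 'BBBBBBBBB'
  6B -> 'BBBBBB'
  8E -> 'EEEEEEEE'

Decoded = FFFFFFFCCCCCCBBBBBBBBBBBBBBBEEEEEEEE


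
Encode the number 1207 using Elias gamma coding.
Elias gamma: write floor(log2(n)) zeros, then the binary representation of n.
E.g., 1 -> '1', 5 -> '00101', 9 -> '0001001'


num_bits = floor(log2(1207)) + 1 = 11
leading_zeros = num_bits - 1 = 10
binary(1207) = 10010110111

Elias gamma(1207) = '0000000000' + '10010110111' = 000000000010010110111 (21 bits)


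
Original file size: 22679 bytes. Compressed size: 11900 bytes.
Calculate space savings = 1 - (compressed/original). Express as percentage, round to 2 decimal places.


ratio = compressed/original = 11900/22679 = 0.524714
savings = 1 - ratio = 1 - 0.524714 = 0.475286
as a percentage: 0.475286 * 100 = 47.53%

Space savings = 1 - 11900/22679 = 47.53%


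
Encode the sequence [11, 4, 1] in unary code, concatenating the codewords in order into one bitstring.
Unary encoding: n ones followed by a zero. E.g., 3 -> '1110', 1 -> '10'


Encode each number as n ones followed by a terminating 0:
  11 -> 111111111110 (12 bits)
  4 -> 11110 (5 bits)
  1 -> 10 (2 bits)
Total length = 12 + 5 + 2 = 19 bits.

Unary([11, 4, 1]) = 1111111111101111010 (19 bits)


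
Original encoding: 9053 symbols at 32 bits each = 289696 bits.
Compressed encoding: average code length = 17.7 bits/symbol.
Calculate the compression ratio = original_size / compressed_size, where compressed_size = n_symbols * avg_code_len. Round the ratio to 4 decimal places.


original_size = n_symbols * orig_bits = 9053 * 32 = 289696 bits
compressed_size = n_symbols * avg_code_len = 9053 * 17.7 = 160238.1 bits
ratio = original_size / compressed_size = 289696 / 160238.1 = 1.8079

Compression ratio = 1.8079


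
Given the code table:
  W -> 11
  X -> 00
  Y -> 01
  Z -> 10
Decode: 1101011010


Decoding:
11 -> W
01 -> Y
01 -> Y
10 -> Z
10 -> Z


Result: WYYZZ


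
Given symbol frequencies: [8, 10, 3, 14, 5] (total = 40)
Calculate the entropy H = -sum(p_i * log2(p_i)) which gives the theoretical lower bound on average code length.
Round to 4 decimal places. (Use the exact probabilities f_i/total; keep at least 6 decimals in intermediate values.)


Per-symbol terms -p_i * log2(p_i) with p_i = f_i/40:
  p = 8/40 = 0.200000: log2(p) = -2.321928, -p*log2(p) = 0.464386
  p = 10/40 = 0.250000: log2(p) = -2.000000, -p*log2(p) = 0.500000
  p = 3/40 = 0.075000: log2(p) = -3.736966, -p*log2(p) = 0.280272
  p = 14/40 = 0.350000: log2(p) = -1.514573, -p*log2(p) = 0.530101
  p = 5/40 = 0.125000: log2(p) = -3.000000, -p*log2(p) = 0.375000
H = 0.464386 + 0.500000 + 0.280272 + 0.530101 + 0.375000 = 2.149759

H = 2.1498 bits/symbol
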